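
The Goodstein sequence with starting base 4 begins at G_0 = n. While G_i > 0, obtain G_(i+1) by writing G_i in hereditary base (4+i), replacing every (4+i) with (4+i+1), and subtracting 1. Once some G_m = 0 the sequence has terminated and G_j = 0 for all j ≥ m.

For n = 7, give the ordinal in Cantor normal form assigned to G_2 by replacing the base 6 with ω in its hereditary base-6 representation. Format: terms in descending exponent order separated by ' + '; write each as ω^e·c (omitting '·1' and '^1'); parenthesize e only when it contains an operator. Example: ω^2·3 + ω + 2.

ω + 1

i=0: 7 = 4 + 3 (b=4); 4→5: 5 + 3 = 8; 8−1 = 7
i=1: 7 = 5 + 2 (b=5); 5→6: 6 + 2 = 8; 8−1 = 7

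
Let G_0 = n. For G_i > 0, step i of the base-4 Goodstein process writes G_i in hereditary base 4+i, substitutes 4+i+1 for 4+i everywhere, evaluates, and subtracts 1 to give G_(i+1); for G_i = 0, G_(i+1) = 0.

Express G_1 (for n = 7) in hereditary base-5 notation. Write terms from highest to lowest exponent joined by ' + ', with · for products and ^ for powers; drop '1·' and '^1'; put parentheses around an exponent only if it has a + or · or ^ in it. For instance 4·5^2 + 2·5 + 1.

5 + 2

[0] 7 ≡ 4 + 3 (base 4). Lift 5: 8. −1: 7.
[1] 7 ≡ 5 + 2 (base 5). Lift 6: 8. −1: 7.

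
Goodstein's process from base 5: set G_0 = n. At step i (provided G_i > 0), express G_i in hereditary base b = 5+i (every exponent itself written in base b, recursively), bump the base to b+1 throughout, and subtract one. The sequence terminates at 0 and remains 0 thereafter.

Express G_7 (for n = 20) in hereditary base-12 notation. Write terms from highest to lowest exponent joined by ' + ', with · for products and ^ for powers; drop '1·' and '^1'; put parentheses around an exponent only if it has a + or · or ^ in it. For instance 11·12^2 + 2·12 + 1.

2·12 + 11

step 0: 20 = 4·5; sub 6 for 5: 4·6; = 24; G_1 = 24−1 = 23
step 1: 23 = 3·6 + 5; sub 7 for 6: 3·7 + 5; = 26; G_2 = 26−1 = 25
step 2: 25 = 3·7 + 4; sub 8 for 7: 3·8 + 4; = 28; G_3 = 28−1 = 27
step 3: 27 = 3·8 + 3; sub 9 for 8: 3·9 + 3; = 30; G_4 = 30−1 = 29
step 4: 29 = 3·9 + 2; sub 10 for 9: 3·10 + 2; = 32; G_5 = 32−1 = 31
step 5: 31 = 3·10 + 1; sub 11 for 10: 3·11 + 1; = 34; G_6 = 34−1 = 33
step 6: 33 = 3·11; sub 12 for 11: 3·12; = 36; G_7 = 36−1 = 35
step 7: 35 = 2·12 + 11; sub 13 for 12: 2·13 + 11; = 37; G_8 = 37−1 = 36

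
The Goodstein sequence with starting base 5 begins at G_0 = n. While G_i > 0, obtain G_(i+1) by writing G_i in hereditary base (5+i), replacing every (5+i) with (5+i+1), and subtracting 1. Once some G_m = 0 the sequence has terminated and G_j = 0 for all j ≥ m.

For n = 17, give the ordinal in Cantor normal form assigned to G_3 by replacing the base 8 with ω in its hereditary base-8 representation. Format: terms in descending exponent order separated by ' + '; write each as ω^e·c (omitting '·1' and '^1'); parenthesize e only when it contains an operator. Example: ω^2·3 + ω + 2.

[0] 17 ≡ 3·5 + 2 (base 5). Lift 6: 20. −1: 19.
[1] 19 ≡ 3·6 + 1 (base 6). Lift 7: 22. −1: 21.
[2] 21 ≡ 3·7 (base 7). Lift 8: 24. −1: 23.
[3] 23 ≡ 2·8 + 7 (base 8). Lift 9: 25. −1: 24.

ω·2 + 7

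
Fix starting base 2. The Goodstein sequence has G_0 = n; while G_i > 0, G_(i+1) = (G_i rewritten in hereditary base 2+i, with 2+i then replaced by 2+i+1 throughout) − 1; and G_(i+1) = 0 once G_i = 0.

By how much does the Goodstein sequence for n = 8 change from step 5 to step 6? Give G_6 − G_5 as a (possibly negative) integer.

31907376

base 2: 8 = 2^(2 + 1); at 3: 3^(3 + 1) = 81; next = 80
base 3: 80 = 2·3^3 + 2·3^2 + 2·3 + 2; at 4: 2·4^4 + 2·4^2 + 2·4 + 2 = 554; next = 553
base 4: 553 = 2·4^4 + 2·4^2 + 2·4 + 1; at 5: 2·5^5 + 2·5^2 + 2·5 + 1 = 6311; next = 6310
base 5: 6310 = 2·5^5 + 2·5^2 + 2·5; at 6: 2·6^6 + 2·6^2 + 2·6 = 93396; next = 93395
base 6: 93395 = 2·6^6 + 2·6^2 + 6 + 5; at 7: 2·7^7 + 2·7^2 + 7 + 5 = 1647196; next = 1647195
base 7: 1647195 = 2·7^7 + 2·7^2 + 7 + 4; at 8: 2·8^8 + 2·8^2 + 8 + 4 = 33554572; next = 33554571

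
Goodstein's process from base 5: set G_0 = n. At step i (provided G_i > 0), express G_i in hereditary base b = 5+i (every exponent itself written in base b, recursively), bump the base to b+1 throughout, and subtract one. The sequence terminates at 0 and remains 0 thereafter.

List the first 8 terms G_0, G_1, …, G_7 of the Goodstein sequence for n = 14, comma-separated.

G_0 = 14. HB_5(14) = 2·5 + 4. Bump = 16. G_1 = 15.
G_1 = 15. HB_6(15) = 2·6 + 3. Bump = 17. G_2 = 16.
G_2 = 16. HB_7(16) = 2·7 + 2. Bump = 18. G_3 = 17.
G_3 = 17. HB_8(17) = 2·8 + 1. Bump = 19. G_4 = 18.
G_4 = 18. HB_9(18) = 2·9. Bump = 20. G_5 = 19.
G_5 = 19. HB_10(19) = 10 + 9. Bump = 20. G_6 = 19.
G_6 = 19. HB_11(19) = 11 + 8. Bump = 20. G_7 = 19.

14, 15, 16, 17, 18, 19, 19, 19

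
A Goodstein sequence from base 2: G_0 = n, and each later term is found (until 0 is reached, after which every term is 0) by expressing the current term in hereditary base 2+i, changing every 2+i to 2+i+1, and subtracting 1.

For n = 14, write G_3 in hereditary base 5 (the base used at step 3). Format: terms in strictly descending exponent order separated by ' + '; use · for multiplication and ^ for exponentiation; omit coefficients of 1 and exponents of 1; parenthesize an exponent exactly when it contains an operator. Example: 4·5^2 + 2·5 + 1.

G_0=14  [base 2] 2^(2 + 1) + 2^2 + 2  →[2↦3]→  3^(3 + 1) + 3^3 + 3 = 111  −1 ⇒ G_1=110
G_1=110  [base 3] 3^(3 + 1) + 3^3 + 2  →[3↦4]→  4^(4 + 1) + 4^4 + 2 = 1282  −1 ⇒ G_2=1281
G_2=1281  [base 4] 4^(4 + 1) + 4^4 + 1  →[4↦5]→  5^(5 + 1) + 5^5 + 1 = 18751  −1 ⇒ G_3=18750

5^(5 + 1) + 5^5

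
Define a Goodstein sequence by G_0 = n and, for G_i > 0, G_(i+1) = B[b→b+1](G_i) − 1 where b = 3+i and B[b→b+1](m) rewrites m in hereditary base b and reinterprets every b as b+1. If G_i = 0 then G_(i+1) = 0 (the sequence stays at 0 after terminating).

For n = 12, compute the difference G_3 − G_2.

base 3: 12 = 3^2 + 3; at 4: 4^2 + 4 = 20; next = 19
base 4: 19 = 4^2 + 3; at 5: 5^2 + 3 = 28; next = 27
base 5: 27 = 5^2 + 2; at 6: 6^2 + 2 = 38; next = 37

10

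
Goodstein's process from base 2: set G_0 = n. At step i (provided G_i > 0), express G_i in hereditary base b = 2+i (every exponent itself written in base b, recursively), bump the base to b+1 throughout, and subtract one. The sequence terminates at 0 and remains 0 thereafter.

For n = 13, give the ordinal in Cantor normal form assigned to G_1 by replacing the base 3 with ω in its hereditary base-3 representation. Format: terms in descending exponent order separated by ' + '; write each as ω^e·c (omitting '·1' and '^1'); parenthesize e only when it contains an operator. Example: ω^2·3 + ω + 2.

ω^(ω + 1) + ω^ω

[0] 13 ≡ 2^(2 + 1) + 2^2 + 1 (base 2). Lift 3: 109. −1: 108.
[1] 108 ≡ 3^(3 + 1) + 3^3 (base 3). Lift 4: 1280. −1: 1279.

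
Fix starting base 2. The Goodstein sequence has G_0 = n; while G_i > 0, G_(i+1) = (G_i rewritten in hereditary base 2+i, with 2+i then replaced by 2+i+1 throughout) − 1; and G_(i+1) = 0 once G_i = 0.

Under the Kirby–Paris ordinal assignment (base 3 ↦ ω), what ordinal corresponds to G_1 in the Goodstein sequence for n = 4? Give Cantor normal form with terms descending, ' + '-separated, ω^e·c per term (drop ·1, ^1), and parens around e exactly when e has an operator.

ω^2·2 + ω·2 + 2

i=0: 4 = 2^2 (b=2); 2→3: 3^3 = 27; 27−1 = 26
i=1: 26 = 2·3^2 + 2·3 + 2 (b=3); 3→4: 2·4^2 + 2·4 + 2 = 42; 42−1 = 41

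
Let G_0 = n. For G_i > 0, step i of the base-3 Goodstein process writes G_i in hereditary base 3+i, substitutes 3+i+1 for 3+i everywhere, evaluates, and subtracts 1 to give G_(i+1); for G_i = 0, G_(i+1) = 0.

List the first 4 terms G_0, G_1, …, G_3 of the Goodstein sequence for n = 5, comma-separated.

i=0: 5 = 3 + 2 (b=3); 3→4: 4 + 2 = 6; 6−1 = 5
i=1: 5 = 4 + 1 (b=4); 4→5: 5 + 1 = 6; 6−1 = 5
i=2: 5 = 5 (b=5); 5→6: 6 = 6; 6−1 = 5

5, 5, 5, 5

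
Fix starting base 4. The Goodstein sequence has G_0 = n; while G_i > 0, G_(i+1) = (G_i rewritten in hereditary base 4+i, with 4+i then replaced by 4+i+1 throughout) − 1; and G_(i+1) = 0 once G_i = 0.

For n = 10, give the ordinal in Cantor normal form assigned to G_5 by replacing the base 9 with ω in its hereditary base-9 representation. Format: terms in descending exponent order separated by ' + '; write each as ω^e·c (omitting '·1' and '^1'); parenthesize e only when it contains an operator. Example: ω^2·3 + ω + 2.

step 0: 10 = 2·4 + 2; sub 5 for 4: 2·5 + 2; = 12; G_1 = 12−1 = 11
step 1: 11 = 2·5 + 1; sub 6 for 5: 2·6 + 1; = 13; G_2 = 13−1 = 12
step 2: 12 = 2·6; sub 7 for 6: 2·7; = 14; G_3 = 14−1 = 13
step 3: 13 = 7 + 6; sub 8 for 7: 8 + 6; = 14; G_4 = 14−1 = 13
step 4: 13 = 8 + 5; sub 9 for 8: 9 + 5; = 14; G_5 = 14−1 = 13

ω + 4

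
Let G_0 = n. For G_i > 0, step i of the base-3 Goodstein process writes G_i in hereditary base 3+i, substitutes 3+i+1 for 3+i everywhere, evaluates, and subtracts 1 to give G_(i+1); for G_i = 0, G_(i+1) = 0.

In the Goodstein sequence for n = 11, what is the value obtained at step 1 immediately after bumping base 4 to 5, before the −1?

(0) 11|_3 = 3^2 + 2 ↦ 4^2 + 2|_4 = 18 ⇒ 17
(1) 17|_4 = 4^2 + 1 ↦ 5^2 + 1|_5 = 26 ⇒ 25

26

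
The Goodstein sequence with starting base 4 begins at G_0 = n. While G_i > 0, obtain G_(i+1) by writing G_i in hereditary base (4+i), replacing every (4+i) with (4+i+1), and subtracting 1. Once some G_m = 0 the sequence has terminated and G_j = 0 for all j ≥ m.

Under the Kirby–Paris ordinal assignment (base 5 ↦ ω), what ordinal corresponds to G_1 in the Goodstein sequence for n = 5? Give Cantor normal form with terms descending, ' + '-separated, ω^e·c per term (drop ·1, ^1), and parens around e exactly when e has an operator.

G_0=5  [base 4] 4 + 1  →[4↦5]→  5 + 1 = 6  −1 ⇒ G_1=5
G_1=5  [base 5] 5  →[5↦6]→  6 = 6  −1 ⇒ G_2=5

ω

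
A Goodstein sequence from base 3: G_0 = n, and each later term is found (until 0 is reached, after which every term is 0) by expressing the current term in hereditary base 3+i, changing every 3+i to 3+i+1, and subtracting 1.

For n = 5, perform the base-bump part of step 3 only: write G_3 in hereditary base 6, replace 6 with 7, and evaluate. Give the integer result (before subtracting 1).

[0] 5 ≡ 3 + 2 (base 3). Lift 4: 6. −1: 5.
[1] 5 ≡ 4 + 1 (base 4). Lift 5: 6. −1: 5.
[2] 5 ≡ 5 (base 5). Lift 6: 6. −1: 5.
[3] 5 ≡ 5 (base 6). Lift 7: 5. −1: 4.

5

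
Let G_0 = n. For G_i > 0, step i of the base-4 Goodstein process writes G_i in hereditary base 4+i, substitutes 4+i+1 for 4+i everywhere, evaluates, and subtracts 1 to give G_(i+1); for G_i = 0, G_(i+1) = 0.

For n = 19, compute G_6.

75

base 4: 19 = 4^2 + 3; at 5: 5^2 + 3 = 28; next = 27
base 5: 27 = 5^2 + 2; at 6: 6^2 + 2 = 38; next = 37
base 6: 37 = 6^2 + 1; at 7: 7^2 + 1 = 50; next = 49
base 7: 49 = 7^2; at 8: 8^2 = 64; next = 63
base 8: 63 = 7·8 + 7; at 9: 7·9 + 7 = 70; next = 69
base 9: 69 = 7·9 + 6; at 10: 7·10 + 6 = 76; next = 75
base 10: 75 = 7·10 + 5; at 11: 7·11 + 5 = 82; next = 81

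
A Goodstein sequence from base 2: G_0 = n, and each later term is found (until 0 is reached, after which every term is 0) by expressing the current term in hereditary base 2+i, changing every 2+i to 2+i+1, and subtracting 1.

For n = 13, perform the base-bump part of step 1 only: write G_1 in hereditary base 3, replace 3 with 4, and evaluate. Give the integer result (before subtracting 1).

1280

13 —HB2→ 2^(2 + 1) + 2^2 + 1 —bump→ 3^(3 + 1) + 3^3 + 1 = 109 —(−1)→ 108
108 —HB3→ 3^(3 + 1) + 3^3 —bump→ 4^(4 + 1) + 4^4 = 1280 —(−1)→ 1279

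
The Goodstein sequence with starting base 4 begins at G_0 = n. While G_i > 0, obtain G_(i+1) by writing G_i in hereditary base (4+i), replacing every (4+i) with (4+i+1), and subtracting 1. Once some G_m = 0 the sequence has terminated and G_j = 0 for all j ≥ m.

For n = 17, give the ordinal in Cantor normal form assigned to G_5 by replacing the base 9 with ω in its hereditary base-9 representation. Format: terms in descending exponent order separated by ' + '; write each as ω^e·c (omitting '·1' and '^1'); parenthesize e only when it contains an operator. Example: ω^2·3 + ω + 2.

ω·5 + 2

step 0: 17 = 4^2 + 1; sub 5 for 4: 5^2 + 1; = 26; G_1 = 26−1 = 25
step 1: 25 = 5^2; sub 6 for 5: 6^2; = 36; G_2 = 36−1 = 35
step 2: 35 = 5·6 + 5; sub 7 for 6: 5·7 + 5; = 40; G_3 = 40−1 = 39
step 3: 39 = 5·7 + 4; sub 8 for 7: 5·8 + 4; = 44; G_4 = 44−1 = 43
step 4: 43 = 5·8 + 3; sub 9 for 8: 5·9 + 3; = 48; G_5 = 48−1 = 47
step 5: 47 = 5·9 + 2; sub 10 for 9: 5·10 + 2; = 52; G_6 = 52−1 = 51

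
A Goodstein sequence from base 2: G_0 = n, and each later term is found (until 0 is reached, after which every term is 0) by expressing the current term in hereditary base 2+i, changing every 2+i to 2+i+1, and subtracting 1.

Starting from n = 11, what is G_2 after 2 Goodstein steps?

1027

G_0=11  [base 2] 2^(2 + 1) + 2 + 1  →[2↦3]→  3^(3 + 1) + 3 + 1 = 85  −1 ⇒ G_1=84
G_1=84  [base 3] 3^(3 + 1) + 3  →[3↦4]→  4^(4 + 1) + 4 = 1028  −1 ⇒ G_2=1027
G_2=1027  [base 4] 4^(4 + 1) + 3  →[4↦5]→  5^(5 + 1) + 3 = 15628  −1 ⇒ G_3=15627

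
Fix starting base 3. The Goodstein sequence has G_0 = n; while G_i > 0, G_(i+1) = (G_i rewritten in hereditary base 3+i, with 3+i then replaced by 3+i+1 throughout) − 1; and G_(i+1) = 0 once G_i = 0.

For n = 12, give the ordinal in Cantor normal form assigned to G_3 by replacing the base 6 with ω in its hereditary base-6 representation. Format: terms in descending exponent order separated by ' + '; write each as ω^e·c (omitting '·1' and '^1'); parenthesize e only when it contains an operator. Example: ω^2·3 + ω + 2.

ω^2 + 1

G_0=12  [base 3] 3^2 + 3  →[3↦4]→  4^2 + 4 = 20  −1 ⇒ G_1=19
G_1=19  [base 4] 4^2 + 3  →[4↦5]→  5^2 + 3 = 28  −1 ⇒ G_2=27
G_2=27  [base 5] 5^2 + 2  →[5↦6]→  6^2 + 2 = 38  −1 ⇒ G_3=37
G_3=37  [base 6] 6^2 + 1  →[6↦7]→  7^2 + 1 = 50  −1 ⇒ G_4=49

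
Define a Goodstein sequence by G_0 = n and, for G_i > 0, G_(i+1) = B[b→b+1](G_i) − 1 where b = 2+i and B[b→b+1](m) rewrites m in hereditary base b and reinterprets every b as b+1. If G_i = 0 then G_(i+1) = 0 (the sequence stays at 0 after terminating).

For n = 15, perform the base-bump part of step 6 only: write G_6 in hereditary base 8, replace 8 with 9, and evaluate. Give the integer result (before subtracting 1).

3524450281

(0) 15|_2 = 2^(2 + 1) + 2^2 + 2 + 1 ↦ 3^(3 + 1) + 3^3 + 3 + 1|_3 = 112 ⇒ 111
(1) 111|_3 = 3^(3 + 1) + 3^3 + 3 ↦ 4^(4 + 1) + 4^4 + 4|_4 = 1284 ⇒ 1283
(2) 1283|_4 = 4^(4 + 1) + 4^4 + 3 ↦ 5^(5 + 1) + 5^5 + 3|_5 = 18753 ⇒ 18752
(3) 18752|_5 = 5^(5 + 1) + 5^5 + 2 ↦ 6^(6 + 1) + 6^6 + 2|_6 = 326594 ⇒ 326593
(4) 326593|_6 = 6^(6 + 1) + 6^6 + 1 ↦ 7^(7 + 1) + 7^7 + 1|_7 = 6588345 ⇒ 6588344
(5) 6588344|_7 = 7^(7 + 1) + 7^7 ↦ 8^(8 + 1) + 8^8|_8 = 150994944 ⇒ 150994943
(6) 150994943|_8 = 8^(8 + 1) + 7·8^7 + 7·8^6 + 7·8^5 + 7·8^4 + 7·8^3 + 7·8^2 + 7·8 + 7 ↦ 9^(9 + 1) + 7·9^7 + 7·9^6 + 7·9^5 + 7·9^4 + 7·9^3 + 7·9^2 + 7·9 + 7|_9 = 3524450281 ⇒ 3524450280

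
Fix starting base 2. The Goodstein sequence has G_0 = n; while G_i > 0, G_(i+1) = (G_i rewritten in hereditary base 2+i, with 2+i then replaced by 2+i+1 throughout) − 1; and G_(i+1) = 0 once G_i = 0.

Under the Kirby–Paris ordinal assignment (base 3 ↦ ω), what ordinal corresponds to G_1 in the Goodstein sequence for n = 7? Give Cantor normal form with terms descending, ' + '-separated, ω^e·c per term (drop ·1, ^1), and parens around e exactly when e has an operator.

G_0=7  [base 2] 2^2 + 2 + 1  →[2↦3]→  3^3 + 3 + 1 = 31  −1 ⇒ G_1=30
G_1=30  [base 3] 3^3 + 3  →[3↦4]→  4^4 + 4 = 260  −1 ⇒ G_2=259

ω^ω + ω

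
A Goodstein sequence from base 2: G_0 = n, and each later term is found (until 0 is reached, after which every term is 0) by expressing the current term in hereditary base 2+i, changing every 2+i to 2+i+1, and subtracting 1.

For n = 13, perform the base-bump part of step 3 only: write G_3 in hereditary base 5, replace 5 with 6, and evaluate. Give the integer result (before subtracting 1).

280712

[0] 13 ≡ 2^(2 + 1) + 2^2 + 1 (base 2). Lift 3: 109. −1: 108.
[1] 108 ≡ 3^(3 + 1) + 3^3 (base 3). Lift 4: 1280. −1: 1279.
[2] 1279 ≡ 4^(4 + 1) + 3·4^3 + 3·4^2 + 3·4 + 3 (base 4). Lift 5: 16093. −1: 16092.
[3] 16092 ≡ 5^(5 + 1) + 3·5^3 + 3·5^2 + 3·5 + 2 (base 5). Lift 6: 280712. −1: 280711.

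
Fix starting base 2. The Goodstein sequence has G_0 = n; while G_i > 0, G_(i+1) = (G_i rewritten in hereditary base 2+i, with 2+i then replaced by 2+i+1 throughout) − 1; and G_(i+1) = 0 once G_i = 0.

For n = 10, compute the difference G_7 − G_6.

10 —HB2→ 2^(2 + 1) + 2 —bump→ 3^(3 + 1) + 3 = 84 —(−1)→ 83
83 —HB3→ 3^(3 + 1) + 2 —bump→ 4^(4 + 1) + 2 = 1026 —(−1)→ 1025
1025 —HB4→ 4^(4 + 1) + 1 —bump→ 5^(5 + 1) + 1 = 15626 —(−1)→ 15625
15625 —HB5→ 5^(5 + 1) —bump→ 6^(6 + 1) = 279936 —(−1)→ 279935
279935 —HB6→ 5·6^6 + 5·6^5 + 5·6^4 + 5·6^3 + 5·6^2 + 5·6 + 5 —bump→ 5·7^7 + 5·7^5 + 5·7^4 + 5·7^3 + 5·7^2 + 5·7 + 5 = 4215755 —(−1)→ 4215754
4215754 —HB7→ 5·7^7 + 5·7^5 + 5·7^4 + 5·7^3 + 5·7^2 + 5·7 + 4 —bump→ 5·8^8 + 5·8^5 + 5·8^4 + 5·8^3 + 5·8^2 + 5·8 + 4 = 84073324 —(−1)→ 84073323
84073323 —HB8→ 5·8^8 + 5·8^5 + 5·8^4 + 5·8^3 + 5·8^2 + 5·8 + 3 —bump→ 5·9^9 + 5·9^5 + 5·9^4 + 5·9^3 + 5·9^2 + 5·9 + 3 = 1937434593 —(−1)→ 1937434592

1853361269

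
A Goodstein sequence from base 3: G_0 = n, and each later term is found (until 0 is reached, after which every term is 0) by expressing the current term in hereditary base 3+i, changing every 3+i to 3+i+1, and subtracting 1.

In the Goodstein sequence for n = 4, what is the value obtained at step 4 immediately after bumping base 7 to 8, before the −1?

[0] 4 ≡ 3 + 1 (base 3). Lift 4: 5. −1: 4.
[1] 4 ≡ 4 (base 4). Lift 5: 5. −1: 4.
[2] 4 ≡ 4 (base 5). Lift 6: 4. −1: 3.
[3] 3 ≡ 3 (base 6). Lift 7: 3. −1: 2.
[4] 2 ≡ 2 (base 7). Lift 8: 2. −1: 1.

2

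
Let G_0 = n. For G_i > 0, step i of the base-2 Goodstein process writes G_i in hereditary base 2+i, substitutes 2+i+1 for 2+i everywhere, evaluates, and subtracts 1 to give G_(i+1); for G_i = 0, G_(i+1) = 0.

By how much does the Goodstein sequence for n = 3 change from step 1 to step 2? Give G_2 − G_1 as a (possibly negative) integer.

G_0 = 3. HB_2(3) = 2 + 1. Bump = 4. G_1 = 3.
G_1 = 3. HB_3(3) = 3. Bump = 4. G_2 = 3.

0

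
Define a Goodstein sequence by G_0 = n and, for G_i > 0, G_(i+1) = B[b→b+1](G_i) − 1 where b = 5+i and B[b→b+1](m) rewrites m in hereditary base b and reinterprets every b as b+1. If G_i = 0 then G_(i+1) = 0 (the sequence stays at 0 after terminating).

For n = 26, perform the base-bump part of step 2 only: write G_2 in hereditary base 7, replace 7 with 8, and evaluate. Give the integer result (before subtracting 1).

[0] 26 ≡ 5^2 + 1 (base 5). Lift 6: 37. −1: 36.
[1] 36 ≡ 6^2 (base 6). Lift 7: 49. −1: 48.
[2] 48 ≡ 6·7 + 6 (base 7). Lift 8: 54. −1: 53.

54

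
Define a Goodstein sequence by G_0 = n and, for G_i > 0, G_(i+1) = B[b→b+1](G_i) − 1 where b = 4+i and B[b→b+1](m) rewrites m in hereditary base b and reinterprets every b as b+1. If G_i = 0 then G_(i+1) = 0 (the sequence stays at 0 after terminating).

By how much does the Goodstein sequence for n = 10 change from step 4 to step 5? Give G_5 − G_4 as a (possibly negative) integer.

0

G_0=10  [base 4] 2·4 + 2  →[4↦5]→  2·5 + 2 = 12  −1 ⇒ G_1=11
G_1=11  [base 5] 2·5 + 1  →[5↦6]→  2·6 + 1 = 13  −1 ⇒ G_2=12
G_2=12  [base 6] 2·6  →[6↦7]→  2·7 = 14  −1 ⇒ G_3=13
G_3=13  [base 7] 7 + 6  →[7↦8]→  8 + 6 = 14  −1 ⇒ G_4=13
G_4=13  [base 8] 8 + 5  →[8↦9]→  9 + 5 = 14  −1 ⇒ G_5=13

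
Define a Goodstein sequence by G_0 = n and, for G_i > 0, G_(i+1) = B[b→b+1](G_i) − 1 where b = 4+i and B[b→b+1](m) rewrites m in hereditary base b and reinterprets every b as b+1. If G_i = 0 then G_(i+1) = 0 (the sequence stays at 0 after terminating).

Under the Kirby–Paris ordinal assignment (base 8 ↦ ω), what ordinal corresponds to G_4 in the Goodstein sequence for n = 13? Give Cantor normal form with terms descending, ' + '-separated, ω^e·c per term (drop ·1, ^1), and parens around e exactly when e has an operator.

ω·2 + 3

base 4: 13 = 3·4 + 1; at 5: 3·5 + 1 = 16; next = 15
base 5: 15 = 3·5; at 6: 3·6 = 18; next = 17
base 6: 17 = 2·6 + 5; at 7: 2·7 + 5 = 19; next = 18
base 7: 18 = 2·7 + 4; at 8: 2·8 + 4 = 20; next = 19
base 8: 19 = 2·8 + 3; at 9: 2·9 + 3 = 21; next = 20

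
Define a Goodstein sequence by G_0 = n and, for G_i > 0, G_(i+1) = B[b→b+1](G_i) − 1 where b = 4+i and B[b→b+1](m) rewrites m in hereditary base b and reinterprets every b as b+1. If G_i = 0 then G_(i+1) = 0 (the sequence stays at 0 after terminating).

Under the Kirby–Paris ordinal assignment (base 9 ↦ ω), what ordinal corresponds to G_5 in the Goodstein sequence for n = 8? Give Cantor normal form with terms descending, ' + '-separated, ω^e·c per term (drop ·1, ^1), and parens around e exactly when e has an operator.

ω

G_0=8  [base 4] 2·4  →[4↦5]→  2·5 = 10  −1 ⇒ G_1=9
G_1=9  [base 5] 5 + 4  →[5↦6]→  6 + 4 = 10  −1 ⇒ G_2=9
G_2=9  [base 6] 6 + 3  →[6↦7]→  7 + 3 = 10  −1 ⇒ G_3=9
G_3=9  [base 7] 7 + 2  →[7↦8]→  8 + 2 = 10  −1 ⇒ G_4=9
G_4=9  [base 8] 8 + 1  →[8↦9]→  9 + 1 = 10  −1 ⇒ G_5=9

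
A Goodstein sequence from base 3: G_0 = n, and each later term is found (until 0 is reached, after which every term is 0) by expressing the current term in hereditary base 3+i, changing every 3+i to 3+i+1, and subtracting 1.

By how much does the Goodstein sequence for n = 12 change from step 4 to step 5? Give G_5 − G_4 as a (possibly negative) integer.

14

[0] 12 ≡ 3^2 + 3 (base 3). Lift 4: 20. −1: 19.
[1] 19 ≡ 4^2 + 3 (base 4). Lift 5: 28. −1: 27.
[2] 27 ≡ 5^2 + 2 (base 5). Lift 6: 38. −1: 37.
[3] 37 ≡ 6^2 + 1 (base 6). Lift 7: 50. −1: 49.
[4] 49 ≡ 7^2 (base 7). Lift 8: 64. −1: 63.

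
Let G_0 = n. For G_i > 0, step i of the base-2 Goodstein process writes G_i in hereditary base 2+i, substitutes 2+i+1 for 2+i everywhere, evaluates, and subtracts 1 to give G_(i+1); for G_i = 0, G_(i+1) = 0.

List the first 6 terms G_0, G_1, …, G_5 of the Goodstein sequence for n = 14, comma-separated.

14, 110, 1281, 18750, 326591, 5862840

base 2: 14 = 2^(2 + 1) + 2^2 + 2; at 3: 3^(3 + 1) + 3^3 + 3 = 111; next = 110
base 3: 110 = 3^(3 + 1) + 3^3 + 2; at 4: 4^(4 + 1) + 4^4 + 2 = 1282; next = 1281
base 4: 1281 = 4^(4 + 1) + 4^4 + 1; at 5: 5^(5 + 1) + 5^5 + 1 = 18751; next = 18750
base 5: 18750 = 5^(5 + 1) + 5^5; at 6: 6^(6 + 1) + 6^6 = 326592; next = 326591
base 6: 326591 = 6^(6 + 1) + 5·6^5 + 5·6^4 + 5·6^3 + 5·6^2 + 5·6 + 5; at 7: 7^(7 + 1) + 5·7^5 + 5·7^4 + 5·7^3 + 5·7^2 + 5·7 + 5 = 5862841; next = 5862840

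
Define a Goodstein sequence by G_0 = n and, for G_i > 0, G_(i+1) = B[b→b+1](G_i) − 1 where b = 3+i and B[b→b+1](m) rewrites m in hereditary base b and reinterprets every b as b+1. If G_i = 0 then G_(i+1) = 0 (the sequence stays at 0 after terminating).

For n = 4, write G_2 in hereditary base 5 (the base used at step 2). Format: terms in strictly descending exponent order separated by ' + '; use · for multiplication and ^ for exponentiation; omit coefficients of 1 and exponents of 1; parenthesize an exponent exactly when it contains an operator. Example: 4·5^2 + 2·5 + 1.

G_0=4  [base 3] 3 + 1  →[3↦4]→  4 + 1 = 5  −1 ⇒ G_1=4
G_1=4  [base 4] 4  →[4↦5]→  5 = 5  −1 ⇒ G_2=4

4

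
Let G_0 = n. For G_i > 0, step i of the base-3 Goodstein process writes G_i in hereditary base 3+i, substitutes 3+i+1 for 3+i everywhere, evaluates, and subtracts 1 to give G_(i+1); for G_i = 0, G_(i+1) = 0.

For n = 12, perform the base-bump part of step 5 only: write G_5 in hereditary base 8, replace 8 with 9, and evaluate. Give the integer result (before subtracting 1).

70

[0] 12 ≡ 3^2 + 3 (base 3). Lift 4: 20. −1: 19.
[1] 19 ≡ 4^2 + 3 (base 4). Lift 5: 28. −1: 27.
[2] 27 ≡ 5^2 + 2 (base 5). Lift 6: 38. −1: 37.
[3] 37 ≡ 6^2 + 1 (base 6). Lift 7: 50. −1: 49.
[4] 49 ≡ 7^2 (base 7). Lift 8: 64. −1: 63.
[5] 63 ≡ 7·8 + 7 (base 8). Lift 9: 70. −1: 69.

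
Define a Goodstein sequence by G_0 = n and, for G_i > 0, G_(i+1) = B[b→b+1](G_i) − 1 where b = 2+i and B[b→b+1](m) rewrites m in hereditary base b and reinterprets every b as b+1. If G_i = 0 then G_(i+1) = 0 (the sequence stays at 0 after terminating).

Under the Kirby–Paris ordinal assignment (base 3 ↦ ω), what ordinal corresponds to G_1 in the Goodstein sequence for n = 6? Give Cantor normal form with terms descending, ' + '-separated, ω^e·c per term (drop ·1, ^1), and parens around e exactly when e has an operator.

6 —HB2→ 2^2 + 2 —bump→ 3^3 + 3 = 30 —(−1)→ 29
29 —HB3→ 3^3 + 2 —bump→ 4^4 + 2 = 258 —(−1)→ 257

ω^ω + 2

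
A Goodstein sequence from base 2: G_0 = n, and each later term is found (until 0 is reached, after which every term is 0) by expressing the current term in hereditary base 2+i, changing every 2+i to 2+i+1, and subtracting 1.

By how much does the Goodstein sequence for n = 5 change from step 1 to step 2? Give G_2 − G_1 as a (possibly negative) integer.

i=0: 5 = 2^2 + 1 (b=2); 2→3: 3^3 + 1 = 28; 28−1 = 27
i=1: 27 = 3^3 (b=3); 3→4: 4^4 = 256; 256−1 = 255

228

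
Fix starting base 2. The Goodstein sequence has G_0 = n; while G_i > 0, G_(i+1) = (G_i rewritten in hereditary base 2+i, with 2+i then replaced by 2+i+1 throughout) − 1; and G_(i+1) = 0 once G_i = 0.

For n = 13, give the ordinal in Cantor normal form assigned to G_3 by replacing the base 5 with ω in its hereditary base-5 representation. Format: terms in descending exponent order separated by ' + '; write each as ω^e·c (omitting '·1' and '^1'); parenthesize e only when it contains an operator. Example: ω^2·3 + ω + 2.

ω^(ω + 1) + ω^3·3 + ω^2·3 + ω·3 + 2

[0] 13 ≡ 2^(2 + 1) + 2^2 + 1 (base 2). Lift 3: 109. −1: 108.
[1] 108 ≡ 3^(3 + 1) + 3^3 (base 3). Lift 4: 1280. −1: 1279.
[2] 1279 ≡ 4^(4 + 1) + 3·4^3 + 3·4^2 + 3·4 + 3 (base 4). Lift 5: 16093. −1: 16092.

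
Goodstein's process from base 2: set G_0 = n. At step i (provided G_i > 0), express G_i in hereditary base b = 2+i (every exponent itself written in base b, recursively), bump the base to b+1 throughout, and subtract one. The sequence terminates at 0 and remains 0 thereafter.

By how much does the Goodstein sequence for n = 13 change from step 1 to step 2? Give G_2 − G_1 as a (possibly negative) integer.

1171

[0] 13 ≡ 2^(2 + 1) + 2^2 + 1 (base 2). Lift 3: 109. −1: 108.
[1] 108 ≡ 3^(3 + 1) + 3^3 (base 3). Lift 4: 1280. −1: 1279.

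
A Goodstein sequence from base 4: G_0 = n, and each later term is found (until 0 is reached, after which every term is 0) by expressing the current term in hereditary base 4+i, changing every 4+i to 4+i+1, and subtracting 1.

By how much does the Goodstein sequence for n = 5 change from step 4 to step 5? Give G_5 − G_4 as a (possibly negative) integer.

-1

(0) 5|_4 = 4 + 1 ↦ 5 + 1|_5 = 6 ⇒ 5
(1) 5|_5 = 5 ↦ 6|_6 = 6 ⇒ 5
(2) 5|_6 = 5 ↦ 5|_7 = 5 ⇒ 4
(3) 4|_7 = 4 ↦ 4|_8 = 4 ⇒ 3
(4) 3|_8 = 3 ↦ 3|_9 = 3 ⇒ 2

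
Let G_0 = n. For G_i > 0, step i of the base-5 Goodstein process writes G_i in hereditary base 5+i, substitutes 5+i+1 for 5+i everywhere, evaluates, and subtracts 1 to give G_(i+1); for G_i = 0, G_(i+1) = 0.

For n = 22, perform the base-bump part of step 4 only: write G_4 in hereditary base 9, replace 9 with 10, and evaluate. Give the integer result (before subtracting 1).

36

base 5: 22 = 4·5 + 2; at 6: 4·6 + 2 = 26; next = 25
base 6: 25 = 4·6 + 1; at 7: 4·7 + 1 = 29; next = 28
base 7: 28 = 4·7; at 8: 4·8 = 32; next = 31
base 8: 31 = 3·8 + 7; at 9: 3·9 + 7 = 34; next = 33
base 9: 33 = 3·9 + 6; at 10: 3·10 + 6 = 36; next = 35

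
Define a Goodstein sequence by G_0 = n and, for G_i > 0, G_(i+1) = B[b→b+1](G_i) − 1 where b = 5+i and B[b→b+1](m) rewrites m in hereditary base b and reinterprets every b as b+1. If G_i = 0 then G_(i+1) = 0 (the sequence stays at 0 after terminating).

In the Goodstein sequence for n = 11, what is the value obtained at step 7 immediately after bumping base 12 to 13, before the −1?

14

11 —HB5→ 2·5 + 1 —bump→ 2·6 + 1 = 13 —(−1)→ 12
12 —HB6→ 2·6 —bump→ 2·7 = 14 —(−1)→ 13
13 —HB7→ 7 + 6 —bump→ 8 + 6 = 14 —(−1)→ 13
13 —HB8→ 8 + 5 —bump→ 9 + 5 = 14 —(−1)→ 13
13 —HB9→ 9 + 4 —bump→ 10 + 4 = 14 —(−1)→ 13
13 —HB10→ 10 + 3 —bump→ 11 + 3 = 14 —(−1)→ 13
13 —HB11→ 11 + 2 —bump→ 12 + 2 = 14 —(−1)→ 13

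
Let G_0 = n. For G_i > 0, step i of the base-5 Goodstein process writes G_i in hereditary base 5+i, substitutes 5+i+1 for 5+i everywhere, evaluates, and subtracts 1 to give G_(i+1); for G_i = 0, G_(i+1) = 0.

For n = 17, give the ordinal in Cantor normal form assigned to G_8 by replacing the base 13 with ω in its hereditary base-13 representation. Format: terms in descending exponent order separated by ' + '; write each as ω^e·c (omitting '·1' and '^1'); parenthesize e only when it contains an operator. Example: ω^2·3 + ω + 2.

ω·2 + 2

G_0 = 17. HB_5(17) = 3·5 + 2. Bump = 20. G_1 = 19.
G_1 = 19. HB_6(19) = 3·6 + 1. Bump = 22. G_2 = 21.
G_2 = 21. HB_7(21) = 3·7. Bump = 24. G_3 = 23.
G_3 = 23. HB_8(23) = 2·8 + 7. Bump = 25. G_4 = 24.
G_4 = 24. HB_9(24) = 2·9 + 6. Bump = 26. G_5 = 25.
G_5 = 25. HB_10(25) = 2·10 + 5. Bump = 27. G_6 = 26.
G_6 = 26. HB_11(26) = 2·11 + 4. Bump = 28. G_7 = 27.
G_7 = 27. HB_12(27) = 2·12 + 3. Bump = 29. G_8 = 28.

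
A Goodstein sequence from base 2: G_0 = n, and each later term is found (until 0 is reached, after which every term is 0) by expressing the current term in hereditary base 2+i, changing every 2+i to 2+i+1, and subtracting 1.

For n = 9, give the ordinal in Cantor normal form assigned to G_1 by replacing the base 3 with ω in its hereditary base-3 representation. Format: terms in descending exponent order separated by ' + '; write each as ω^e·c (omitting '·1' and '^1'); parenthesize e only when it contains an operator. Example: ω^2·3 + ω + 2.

i=0: 9 = 2^(2 + 1) + 1 (b=2); 2→3: 3^(3 + 1) + 1 = 82; 82−1 = 81
i=1: 81 = 3^(3 + 1) (b=3); 3→4: 4^(4 + 1) = 1024; 1024−1 = 1023

ω^(ω + 1)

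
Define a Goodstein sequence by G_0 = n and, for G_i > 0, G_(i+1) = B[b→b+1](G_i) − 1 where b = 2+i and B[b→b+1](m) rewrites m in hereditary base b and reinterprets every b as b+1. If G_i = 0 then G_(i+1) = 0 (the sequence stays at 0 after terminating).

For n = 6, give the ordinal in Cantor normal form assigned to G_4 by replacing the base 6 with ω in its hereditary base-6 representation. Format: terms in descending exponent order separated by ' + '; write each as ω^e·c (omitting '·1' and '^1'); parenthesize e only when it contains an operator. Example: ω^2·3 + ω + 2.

ω^5·5 + ω^4·5 + ω^3·5 + ω^2·5 + ω·5 + 5

(0) 6|_2 = 2^2 + 2 ↦ 3^3 + 3|_3 = 30 ⇒ 29
(1) 29|_3 = 3^3 + 2 ↦ 4^4 + 2|_4 = 258 ⇒ 257
(2) 257|_4 = 4^4 + 1 ↦ 5^5 + 1|_5 = 3126 ⇒ 3125
(3) 3125|_5 = 5^5 ↦ 6^6|_6 = 46656 ⇒ 46655
(4) 46655|_6 = 5·6^5 + 5·6^4 + 5·6^3 + 5·6^2 + 5·6 + 5 ↦ 5·7^5 + 5·7^4 + 5·7^3 + 5·7^2 + 5·7 + 5|_7 = 98040 ⇒ 98039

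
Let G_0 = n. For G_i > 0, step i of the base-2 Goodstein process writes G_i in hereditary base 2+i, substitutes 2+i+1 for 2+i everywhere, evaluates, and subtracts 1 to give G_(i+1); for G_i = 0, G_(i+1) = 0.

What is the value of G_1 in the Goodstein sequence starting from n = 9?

81

[0] 9 ≡ 2^(2 + 1) + 1 (base 2). Lift 3: 82. −1: 81.
[1] 81 ≡ 3^(3 + 1) (base 3). Lift 4: 1024. −1: 1023.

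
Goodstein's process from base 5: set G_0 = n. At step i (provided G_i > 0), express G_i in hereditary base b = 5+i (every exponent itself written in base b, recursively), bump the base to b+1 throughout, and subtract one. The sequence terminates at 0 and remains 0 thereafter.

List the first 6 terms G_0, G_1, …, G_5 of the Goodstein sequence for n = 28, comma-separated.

28, 38, 50, 64, 80, 87

28 —HB5→ 5^2 + 3 —bump→ 6^2 + 3 = 39 —(−1)→ 38
38 —HB6→ 6^2 + 2 —bump→ 7^2 + 2 = 51 —(−1)→ 50
50 —HB7→ 7^2 + 1 —bump→ 8^2 + 1 = 65 —(−1)→ 64
64 —HB8→ 8^2 —bump→ 9^2 = 81 —(−1)→ 80
80 —HB9→ 8·9 + 8 —bump→ 8·10 + 8 = 88 —(−1)→ 87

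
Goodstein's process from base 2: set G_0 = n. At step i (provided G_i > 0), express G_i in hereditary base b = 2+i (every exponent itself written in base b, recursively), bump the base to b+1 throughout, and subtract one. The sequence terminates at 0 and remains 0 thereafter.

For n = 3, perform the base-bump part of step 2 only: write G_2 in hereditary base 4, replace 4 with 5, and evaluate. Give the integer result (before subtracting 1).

3 —HB2→ 2 + 1 —bump→ 3 + 1 = 4 —(−1)→ 3
3 —HB3→ 3 —bump→ 4 = 4 —(−1)→ 3
3 —HB4→ 3 —bump→ 3 = 3 —(−1)→ 2

3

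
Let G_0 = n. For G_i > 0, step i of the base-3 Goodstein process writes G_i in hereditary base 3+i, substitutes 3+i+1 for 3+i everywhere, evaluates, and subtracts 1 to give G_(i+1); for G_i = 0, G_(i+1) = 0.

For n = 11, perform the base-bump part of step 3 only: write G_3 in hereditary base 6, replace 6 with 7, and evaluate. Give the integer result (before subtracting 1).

(0) 11|_3 = 3^2 + 2 ↦ 4^2 + 2|_4 = 18 ⇒ 17
(1) 17|_4 = 4^2 + 1 ↦ 5^2 + 1|_5 = 26 ⇒ 25
(2) 25|_5 = 5^2 ↦ 6^2|_6 = 36 ⇒ 35
(3) 35|_6 = 5·6 + 5 ↦ 5·7 + 5|_7 = 40 ⇒ 39

40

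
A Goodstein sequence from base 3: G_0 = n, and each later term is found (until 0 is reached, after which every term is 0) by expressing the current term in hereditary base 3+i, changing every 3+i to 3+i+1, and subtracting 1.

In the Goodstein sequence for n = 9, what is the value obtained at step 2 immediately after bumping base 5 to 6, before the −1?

20

(0) 9|_3 = 3^2 ↦ 4^2|_4 = 16 ⇒ 15
(1) 15|_4 = 3·4 + 3 ↦ 3·5 + 3|_5 = 18 ⇒ 17
(2) 17|_5 = 3·5 + 2 ↦ 3·6 + 2|_6 = 20 ⇒ 19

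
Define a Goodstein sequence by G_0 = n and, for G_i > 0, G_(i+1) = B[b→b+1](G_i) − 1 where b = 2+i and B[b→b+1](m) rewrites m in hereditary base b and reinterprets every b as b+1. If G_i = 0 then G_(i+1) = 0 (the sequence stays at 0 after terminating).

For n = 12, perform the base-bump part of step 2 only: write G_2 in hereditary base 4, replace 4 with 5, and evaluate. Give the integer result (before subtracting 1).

(0) 12|_2 = 2^(2 + 1) + 2^2 ↦ 3^(3 + 1) + 3^3|_3 = 108 ⇒ 107
(1) 107|_3 = 3^(3 + 1) + 2·3^2 + 2·3 + 2 ↦ 4^(4 + 1) + 2·4^2 + 2·4 + 2|_4 = 1066 ⇒ 1065

15686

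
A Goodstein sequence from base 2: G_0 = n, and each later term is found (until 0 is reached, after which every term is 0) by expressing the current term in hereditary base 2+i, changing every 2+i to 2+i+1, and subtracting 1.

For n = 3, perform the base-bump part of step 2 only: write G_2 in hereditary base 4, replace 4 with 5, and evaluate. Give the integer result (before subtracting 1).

3

(0) 3|_2 = 2 + 1 ↦ 3 + 1|_3 = 4 ⇒ 3
(1) 3|_3 = 3 ↦ 4|_4 = 4 ⇒ 3
(2) 3|_4 = 3 ↦ 3|_5 = 3 ⇒ 2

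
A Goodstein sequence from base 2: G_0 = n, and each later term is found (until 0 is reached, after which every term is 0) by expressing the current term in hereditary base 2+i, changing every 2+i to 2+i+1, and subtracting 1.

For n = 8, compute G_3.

6310

G_0=8  [base 2] 2^(2 + 1)  →[2↦3]→  3^(3 + 1) = 81  −1 ⇒ G_1=80
G_1=80  [base 3] 2·3^3 + 2·3^2 + 2·3 + 2  →[3↦4]→  2·4^4 + 2·4^2 + 2·4 + 2 = 554  −1 ⇒ G_2=553
G_2=553  [base 4] 2·4^4 + 2·4^2 + 2·4 + 1  →[4↦5]→  2·5^5 + 2·5^2 + 2·5 + 1 = 6311  −1 ⇒ G_3=6310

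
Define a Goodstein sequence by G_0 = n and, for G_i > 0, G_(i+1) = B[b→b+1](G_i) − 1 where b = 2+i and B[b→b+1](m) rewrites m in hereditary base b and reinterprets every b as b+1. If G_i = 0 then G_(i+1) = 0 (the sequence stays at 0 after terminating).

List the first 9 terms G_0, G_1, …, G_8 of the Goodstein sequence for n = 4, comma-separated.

step 0: 4 = 2^2; sub 3 for 2: 3^3; = 27; G_1 = 27−1 = 26
step 1: 26 = 2·3^2 + 2·3 + 2; sub 4 for 3: 2·4^2 + 2·4 + 2; = 42; G_2 = 42−1 = 41
step 2: 41 = 2·4^2 + 2·4 + 1; sub 5 for 4: 2·5^2 + 2·5 + 1; = 61; G_3 = 61−1 = 60
step 3: 60 = 2·5^2 + 2·5; sub 6 for 5: 2·6^2 + 2·6; = 84; G_4 = 84−1 = 83
step 4: 83 = 2·6^2 + 6 + 5; sub 7 for 6: 2·7^2 + 7 + 5; = 110; G_5 = 110−1 = 109
step 5: 109 = 2·7^2 + 7 + 4; sub 8 for 7: 2·8^2 + 8 + 4; = 140; G_6 = 140−1 = 139
step 6: 139 = 2·8^2 + 8 + 3; sub 9 for 8: 2·9^2 + 9 + 3; = 174; G_7 = 174−1 = 173
step 7: 173 = 2·9^2 + 9 + 2; sub 10 for 9: 2·10^2 + 10 + 2; = 212; G_8 = 212−1 = 211

4, 26, 41, 60, 83, 109, 139, 173, 211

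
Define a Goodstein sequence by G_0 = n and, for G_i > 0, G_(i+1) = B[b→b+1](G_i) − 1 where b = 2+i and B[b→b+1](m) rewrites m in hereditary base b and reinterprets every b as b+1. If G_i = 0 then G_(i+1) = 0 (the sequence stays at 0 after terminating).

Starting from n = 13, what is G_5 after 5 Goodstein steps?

5765998

(0) 13|_2 = 2^(2 + 1) + 2^2 + 1 ↦ 3^(3 + 1) + 3^3 + 1|_3 = 109 ⇒ 108
(1) 108|_3 = 3^(3 + 1) + 3^3 ↦ 4^(4 + 1) + 4^4|_4 = 1280 ⇒ 1279
(2) 1279|_4 = 4^(4 + 1) + 3·4^3 + 3·4^2 + 3·4 + 3 ↦ 5^(5 + 1) + 3·5^3 + 3·5^2 + 3·5 + 3|_5 = 16093 ⇒ 16092
(3) 16092|_5 = 5^(5 + 1) + 3·5^3 + 3·5^2 + 3·5 + 2 ↦ 6^(6 + 1) + 3·6^3 + 3·6^2 + 3·6 + 2|_6 = 280712 ⇒ 280711
(4) 280711|_6 = 6^(6 + 1) + 3·6^3 + 3·6^2 + 3·6 + 1 ↦ 7^(7 + 1) + 3·7^3 + 3·7^2 + 3·7 + 1|_7 = 5765999 ⇒ 5765998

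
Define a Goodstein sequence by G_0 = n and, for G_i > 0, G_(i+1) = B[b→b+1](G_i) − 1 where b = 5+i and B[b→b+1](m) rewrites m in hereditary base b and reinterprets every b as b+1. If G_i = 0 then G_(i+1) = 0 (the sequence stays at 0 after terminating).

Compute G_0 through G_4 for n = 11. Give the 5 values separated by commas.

11, 12, 13, 13, 13

G_0 = 11. HB_5(11) = 2·5 + 1. Bump = 13. G_1 = 12.
G_1 = 12. HB_6(12) = 2·6. Bump = 14. G_2 = 13.
G_2 = 13. HB_7(13) = 7 + 6. Bump = 14. G_3 = 13.
G_3 = 13. HB_8(13) = 8 + 5. Bump = 14. G_4 = 13.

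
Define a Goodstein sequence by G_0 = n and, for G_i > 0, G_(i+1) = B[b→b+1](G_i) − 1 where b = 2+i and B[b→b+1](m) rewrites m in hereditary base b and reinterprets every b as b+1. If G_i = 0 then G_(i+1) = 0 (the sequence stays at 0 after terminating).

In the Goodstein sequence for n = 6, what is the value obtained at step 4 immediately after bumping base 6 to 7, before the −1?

i=0: 6 = 2^2 + 2 (b=2); 2→3: 3^3 + 3 = 30; 30−1 = 29
i=1: 29 = 3^3 + 2 (b=3); 3→4: 4^4 + 2 = 258; 258−1 = 257
i=2: 257 = 4^4 + 1 (b=4); 4→5: 5^5 + 1 = 3126; 3126−1 = 3125
i=3: 3125 = 5^5 (b=5); 5→6: 6^6 = 46656; 46656−1 = 46655
i=4: 46655 = 5·6^5 + 5·6^4 + 5·6^3 + 5·6^2 + 5·6 + 5 (b=6); 6→7: 5·7^5 + 5·7^4 + 5·7^3 + 5·7^2 + 5·7 + 5 = 98040; 98040−1 = 98039

98040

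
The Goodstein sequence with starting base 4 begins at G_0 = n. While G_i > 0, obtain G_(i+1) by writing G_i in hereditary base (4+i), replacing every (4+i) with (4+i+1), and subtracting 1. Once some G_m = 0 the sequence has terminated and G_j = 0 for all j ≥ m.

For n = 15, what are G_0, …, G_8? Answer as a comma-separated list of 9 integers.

base 4: 15 = 3·4 + 3; at 5: 3·5 + 3 = 18; next = 17
base 5: 17 = 3·5 + 2; at 6: 3·6 + 2 = 20; next = 19
base 6: 19 = 3·6 + 1; at 7: 3·7 + 1 = 22; next = 21
base 7: 21 = 3·7; at 8: 3·8 = 24; next = 23
base 8: 23 = 2·8 + 7; at 9: 2·9 + 7 = 25; next = 24
base 9: 24 = 2·9 + 6; at 10: 2·10 + 6 = 26; next = 25
base 10: 25 = 2·10 + 5; at 11: 2·11 + 5 = 27; next = 26
base 11: 26 = 2·11 + 4; at 12: 2·12 + 4 = 28; next = 27

15, 17, 19, 21, 23, 24, 25, 26, 27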